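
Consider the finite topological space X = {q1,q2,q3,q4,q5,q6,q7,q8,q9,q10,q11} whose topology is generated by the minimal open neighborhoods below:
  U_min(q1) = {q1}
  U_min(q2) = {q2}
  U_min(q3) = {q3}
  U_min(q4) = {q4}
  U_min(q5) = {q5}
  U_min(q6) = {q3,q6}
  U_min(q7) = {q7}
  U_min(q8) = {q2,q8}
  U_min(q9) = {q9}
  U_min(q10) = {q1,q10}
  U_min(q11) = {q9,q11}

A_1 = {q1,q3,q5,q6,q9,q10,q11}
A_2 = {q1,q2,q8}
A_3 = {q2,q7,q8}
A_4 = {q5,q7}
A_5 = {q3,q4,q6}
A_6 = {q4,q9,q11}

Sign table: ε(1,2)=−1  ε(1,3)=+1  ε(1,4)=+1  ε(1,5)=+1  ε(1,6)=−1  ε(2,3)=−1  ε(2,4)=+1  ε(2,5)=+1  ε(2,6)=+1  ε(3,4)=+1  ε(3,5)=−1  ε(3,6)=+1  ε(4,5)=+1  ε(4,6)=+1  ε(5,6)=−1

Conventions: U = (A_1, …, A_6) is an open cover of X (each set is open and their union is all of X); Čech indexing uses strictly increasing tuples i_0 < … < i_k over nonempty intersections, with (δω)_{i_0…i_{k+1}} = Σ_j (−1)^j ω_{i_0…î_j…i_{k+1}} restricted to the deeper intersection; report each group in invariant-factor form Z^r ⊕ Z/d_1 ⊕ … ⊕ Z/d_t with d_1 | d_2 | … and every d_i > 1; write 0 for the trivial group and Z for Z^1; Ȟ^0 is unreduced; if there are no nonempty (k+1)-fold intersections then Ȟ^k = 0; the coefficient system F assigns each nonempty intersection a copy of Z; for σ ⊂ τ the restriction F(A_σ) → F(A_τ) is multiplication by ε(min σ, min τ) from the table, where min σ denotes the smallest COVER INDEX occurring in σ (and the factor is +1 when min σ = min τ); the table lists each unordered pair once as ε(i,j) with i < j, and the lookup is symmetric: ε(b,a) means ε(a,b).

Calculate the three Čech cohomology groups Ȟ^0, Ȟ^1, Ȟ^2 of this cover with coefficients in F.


Ȟ^0 ≅ Z, Ȟ^1 ≅ Z^2 and Ȟ^2 ≅ 0

nonempty intersections:
  A12={q1} A14={q5} A15={q3,q6} A16={q9,q11} A23={q2,q8} A34={q7} A56={q4}
C dims 6,7; δ0: rk 5, SNF 1^5
Ȟ^0: (6−5)−0=1 ⇒ Z
Ȟ^1: (7−0)−5=2 ⇒ Z^2
Ȟ^2: (0−0)−0=0 ⇒ 0


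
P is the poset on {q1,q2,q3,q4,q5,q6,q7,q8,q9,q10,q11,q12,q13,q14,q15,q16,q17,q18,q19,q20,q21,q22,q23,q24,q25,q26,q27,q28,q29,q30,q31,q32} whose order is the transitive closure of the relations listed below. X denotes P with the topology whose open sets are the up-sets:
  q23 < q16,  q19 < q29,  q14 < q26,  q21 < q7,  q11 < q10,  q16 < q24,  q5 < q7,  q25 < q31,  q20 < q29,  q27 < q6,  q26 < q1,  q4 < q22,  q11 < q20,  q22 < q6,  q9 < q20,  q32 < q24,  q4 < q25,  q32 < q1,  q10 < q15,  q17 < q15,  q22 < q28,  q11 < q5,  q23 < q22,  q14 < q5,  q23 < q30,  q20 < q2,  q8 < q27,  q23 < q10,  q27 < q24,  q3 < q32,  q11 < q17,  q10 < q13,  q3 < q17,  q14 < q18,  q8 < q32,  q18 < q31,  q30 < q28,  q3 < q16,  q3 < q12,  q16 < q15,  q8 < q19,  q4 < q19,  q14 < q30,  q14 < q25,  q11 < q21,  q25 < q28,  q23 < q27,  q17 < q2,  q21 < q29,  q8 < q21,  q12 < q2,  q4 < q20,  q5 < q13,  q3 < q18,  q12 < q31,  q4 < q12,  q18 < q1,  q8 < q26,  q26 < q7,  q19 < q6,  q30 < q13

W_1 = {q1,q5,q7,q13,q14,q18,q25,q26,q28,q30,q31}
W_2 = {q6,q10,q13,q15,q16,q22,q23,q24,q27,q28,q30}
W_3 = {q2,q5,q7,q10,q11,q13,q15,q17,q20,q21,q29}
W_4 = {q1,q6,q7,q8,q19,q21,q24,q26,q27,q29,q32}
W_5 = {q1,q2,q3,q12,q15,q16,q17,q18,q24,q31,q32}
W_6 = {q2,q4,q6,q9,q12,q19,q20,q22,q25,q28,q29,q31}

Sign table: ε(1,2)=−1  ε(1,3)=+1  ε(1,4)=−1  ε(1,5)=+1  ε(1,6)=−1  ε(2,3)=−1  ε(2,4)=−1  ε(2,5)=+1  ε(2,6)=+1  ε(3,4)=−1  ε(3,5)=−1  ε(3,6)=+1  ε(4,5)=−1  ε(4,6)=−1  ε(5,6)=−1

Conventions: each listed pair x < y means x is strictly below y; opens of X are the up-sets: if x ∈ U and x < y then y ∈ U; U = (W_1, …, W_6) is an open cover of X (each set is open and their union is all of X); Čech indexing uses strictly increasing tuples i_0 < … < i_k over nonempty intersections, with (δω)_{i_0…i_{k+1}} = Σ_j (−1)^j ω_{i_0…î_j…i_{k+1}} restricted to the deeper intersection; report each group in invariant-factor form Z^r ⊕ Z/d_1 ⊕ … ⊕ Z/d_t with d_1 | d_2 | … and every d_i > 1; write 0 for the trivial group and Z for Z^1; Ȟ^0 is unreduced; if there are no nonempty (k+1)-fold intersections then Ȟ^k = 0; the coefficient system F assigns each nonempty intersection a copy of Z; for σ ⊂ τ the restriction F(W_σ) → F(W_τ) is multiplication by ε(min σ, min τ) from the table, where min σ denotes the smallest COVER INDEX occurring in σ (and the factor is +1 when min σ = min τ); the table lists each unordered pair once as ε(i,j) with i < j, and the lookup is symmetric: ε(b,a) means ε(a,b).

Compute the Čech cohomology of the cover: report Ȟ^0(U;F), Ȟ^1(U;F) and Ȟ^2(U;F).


nerve of the cover:
  W12={q13,q28,q30} W13={q5,q7,q13} W14={q1,q7,q26} W15={q1,q18,q31} W16={q25,q28,q31} W23={q10,q13,q15} W24={q6,q24,q27} W25={q15,q16,q24} W26={q6,q22,q28} W34={q7,q21,q29} W35={q2,q15,q17} W36={q2,q20,q29} W45={q1,q24,q32} W46={q6,q19,q29} W56={q2,q12,q31}
  W123={q13} W126={q28} W134={q7} W145={q1} W156={q31} W235={q15} W245={q24} W246={q6} W346={q29} W356={q2}
C dims 6,15,10; δ0: rk 6, SNF 1^5·2; δ1: rk 9, SNF 1^9
Ȟ^0 = (6 − 6) − 0 = 0, so Ȟ^0 ≅ 0
Ȟ^1 = (15 − 9) − 6 = 0 plus torsion [2], so Ȟ^1 ≅ Z/2
Ȟ^2 = (10 − 0) − 9 = 1, so Ȟ^2 ≅ Z

Ȟ^0 ≅ 0, Ȟ^1 ≅ Z/2 and Ȟ^2 ≅ Z


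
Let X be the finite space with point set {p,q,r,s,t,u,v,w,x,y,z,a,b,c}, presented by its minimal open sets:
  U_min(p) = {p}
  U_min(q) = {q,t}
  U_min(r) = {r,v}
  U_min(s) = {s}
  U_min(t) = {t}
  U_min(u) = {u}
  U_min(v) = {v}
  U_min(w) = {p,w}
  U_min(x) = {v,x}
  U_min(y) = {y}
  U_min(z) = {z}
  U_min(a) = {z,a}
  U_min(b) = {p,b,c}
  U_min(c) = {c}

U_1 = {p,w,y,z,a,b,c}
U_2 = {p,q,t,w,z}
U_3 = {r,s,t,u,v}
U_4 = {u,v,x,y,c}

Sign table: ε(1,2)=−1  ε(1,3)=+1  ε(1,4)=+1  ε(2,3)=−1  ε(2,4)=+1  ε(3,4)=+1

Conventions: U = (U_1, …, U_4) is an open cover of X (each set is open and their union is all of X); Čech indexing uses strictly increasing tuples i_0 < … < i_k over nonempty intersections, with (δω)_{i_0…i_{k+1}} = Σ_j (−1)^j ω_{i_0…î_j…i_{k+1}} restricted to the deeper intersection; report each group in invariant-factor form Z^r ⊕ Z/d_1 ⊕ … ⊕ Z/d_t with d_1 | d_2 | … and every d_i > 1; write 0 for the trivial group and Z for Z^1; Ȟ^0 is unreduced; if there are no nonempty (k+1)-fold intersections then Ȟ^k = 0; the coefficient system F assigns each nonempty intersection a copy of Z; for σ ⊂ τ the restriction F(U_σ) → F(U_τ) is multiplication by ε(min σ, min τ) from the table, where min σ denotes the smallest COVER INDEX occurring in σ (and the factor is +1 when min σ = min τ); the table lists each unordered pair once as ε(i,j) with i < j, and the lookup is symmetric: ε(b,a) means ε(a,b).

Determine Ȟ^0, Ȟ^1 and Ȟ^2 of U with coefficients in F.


Ȟ^0(U;F) ≅ Z, Ȟ^1(U;F) ≅ Z and Ȟ^2(U;F) ≅ 0

intersection data:
  U12={p,w,z} U14={y,c} U23={t} U34={u,v}
C dims 4,4; δ0: rk 3, SNF 1^3
Ȟ^0 = (4 − 3) − 0 = 1, so Ȟ^0 ≅ Z
Ȟ^1 = (4 − 0) − 3 = 1, so Ȟ^1 ≅ Z
Ȟ^2 = (0 − 0) − 0 = 0, so Ȟ^2 ≅ 0


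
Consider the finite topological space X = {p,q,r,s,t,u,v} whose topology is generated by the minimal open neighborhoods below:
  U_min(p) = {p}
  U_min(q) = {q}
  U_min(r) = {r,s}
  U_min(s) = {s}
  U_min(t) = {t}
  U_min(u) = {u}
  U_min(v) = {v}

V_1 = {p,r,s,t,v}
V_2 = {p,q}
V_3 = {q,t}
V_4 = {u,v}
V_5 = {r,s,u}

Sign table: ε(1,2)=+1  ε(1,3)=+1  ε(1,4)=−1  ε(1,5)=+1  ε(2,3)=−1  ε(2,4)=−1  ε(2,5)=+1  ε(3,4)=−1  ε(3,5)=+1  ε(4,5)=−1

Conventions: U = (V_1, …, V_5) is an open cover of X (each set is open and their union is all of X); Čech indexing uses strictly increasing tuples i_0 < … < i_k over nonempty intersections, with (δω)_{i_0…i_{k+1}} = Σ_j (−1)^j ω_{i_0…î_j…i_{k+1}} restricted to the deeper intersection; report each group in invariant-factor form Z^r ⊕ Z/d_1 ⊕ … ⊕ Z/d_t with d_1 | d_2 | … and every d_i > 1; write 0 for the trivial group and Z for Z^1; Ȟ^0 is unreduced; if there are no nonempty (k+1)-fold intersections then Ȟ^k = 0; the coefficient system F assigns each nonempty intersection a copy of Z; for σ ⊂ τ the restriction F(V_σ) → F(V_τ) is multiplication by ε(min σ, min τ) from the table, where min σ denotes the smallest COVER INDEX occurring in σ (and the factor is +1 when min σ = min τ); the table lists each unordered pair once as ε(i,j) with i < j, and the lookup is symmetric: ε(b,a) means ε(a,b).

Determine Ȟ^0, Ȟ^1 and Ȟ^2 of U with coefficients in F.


Ȟ^0(U;F) ≅ 0,  Ȟ^1(U;F) ≅ Z ⊕ Z/2,  Ȟ^2(U;F) ≅ 0

nerve simplices:
  V12={p} V13={t} V14={v} V15={r,s} V23={q} V45={u}
C dims 5,6; δ0: rk 5, SNF 1^4·2
degree 0: 5−5−0 = 0 → Ȟ^0 ≅ 0
degree 1: 6−0−5 = 1 plus torsion [2] → Ȟ^1 ≅ Z ⊕ Z/2
degree 2: 0−0−0 = 0 → Ȟ^2 ≅ 0


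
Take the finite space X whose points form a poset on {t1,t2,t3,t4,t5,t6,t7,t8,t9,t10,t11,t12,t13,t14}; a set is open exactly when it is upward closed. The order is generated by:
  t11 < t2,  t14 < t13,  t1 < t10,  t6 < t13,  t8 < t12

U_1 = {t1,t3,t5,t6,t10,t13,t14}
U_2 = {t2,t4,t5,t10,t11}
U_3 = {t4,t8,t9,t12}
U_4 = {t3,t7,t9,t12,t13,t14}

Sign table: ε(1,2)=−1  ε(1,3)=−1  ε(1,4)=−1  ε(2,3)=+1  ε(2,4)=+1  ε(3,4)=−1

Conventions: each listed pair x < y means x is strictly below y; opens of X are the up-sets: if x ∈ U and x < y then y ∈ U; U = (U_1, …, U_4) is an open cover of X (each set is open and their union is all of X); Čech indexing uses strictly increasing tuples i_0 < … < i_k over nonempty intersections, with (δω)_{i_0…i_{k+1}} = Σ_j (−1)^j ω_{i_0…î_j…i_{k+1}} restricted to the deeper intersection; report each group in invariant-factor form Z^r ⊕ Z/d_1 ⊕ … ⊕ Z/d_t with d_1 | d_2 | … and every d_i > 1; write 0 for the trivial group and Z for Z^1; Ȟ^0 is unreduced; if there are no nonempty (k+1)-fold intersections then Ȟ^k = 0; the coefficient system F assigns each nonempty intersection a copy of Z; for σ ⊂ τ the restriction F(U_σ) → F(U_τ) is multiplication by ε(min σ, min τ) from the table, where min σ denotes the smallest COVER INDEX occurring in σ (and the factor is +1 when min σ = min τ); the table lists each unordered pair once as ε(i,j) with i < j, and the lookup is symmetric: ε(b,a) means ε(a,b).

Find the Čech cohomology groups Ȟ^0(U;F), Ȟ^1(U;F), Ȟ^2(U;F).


Ȟ^0(U;F) ≅ 0, Ȟ^1(U;F) ≅ Z/2, Ȟ^2(U;F) ≅ 0

intersection data:
  U12={t5,t10} U14={t3,t13,t14} U23={t4} U34={t9,t12}
C dims 4,4; δ0: rk 4, SNF 1^3·2
Ȟ^0 = (4 − 4) − 0 = 0, so Ȟ^0 ≅ 0
Ȟ^1 = (4 − 0) − 4 = 0 plus torsion [2], so Ȟ^1 ≅ Z/2
Ȟ^2 = (0 − 0) − 0 = 0, so Ȟ^2 ≅ 0


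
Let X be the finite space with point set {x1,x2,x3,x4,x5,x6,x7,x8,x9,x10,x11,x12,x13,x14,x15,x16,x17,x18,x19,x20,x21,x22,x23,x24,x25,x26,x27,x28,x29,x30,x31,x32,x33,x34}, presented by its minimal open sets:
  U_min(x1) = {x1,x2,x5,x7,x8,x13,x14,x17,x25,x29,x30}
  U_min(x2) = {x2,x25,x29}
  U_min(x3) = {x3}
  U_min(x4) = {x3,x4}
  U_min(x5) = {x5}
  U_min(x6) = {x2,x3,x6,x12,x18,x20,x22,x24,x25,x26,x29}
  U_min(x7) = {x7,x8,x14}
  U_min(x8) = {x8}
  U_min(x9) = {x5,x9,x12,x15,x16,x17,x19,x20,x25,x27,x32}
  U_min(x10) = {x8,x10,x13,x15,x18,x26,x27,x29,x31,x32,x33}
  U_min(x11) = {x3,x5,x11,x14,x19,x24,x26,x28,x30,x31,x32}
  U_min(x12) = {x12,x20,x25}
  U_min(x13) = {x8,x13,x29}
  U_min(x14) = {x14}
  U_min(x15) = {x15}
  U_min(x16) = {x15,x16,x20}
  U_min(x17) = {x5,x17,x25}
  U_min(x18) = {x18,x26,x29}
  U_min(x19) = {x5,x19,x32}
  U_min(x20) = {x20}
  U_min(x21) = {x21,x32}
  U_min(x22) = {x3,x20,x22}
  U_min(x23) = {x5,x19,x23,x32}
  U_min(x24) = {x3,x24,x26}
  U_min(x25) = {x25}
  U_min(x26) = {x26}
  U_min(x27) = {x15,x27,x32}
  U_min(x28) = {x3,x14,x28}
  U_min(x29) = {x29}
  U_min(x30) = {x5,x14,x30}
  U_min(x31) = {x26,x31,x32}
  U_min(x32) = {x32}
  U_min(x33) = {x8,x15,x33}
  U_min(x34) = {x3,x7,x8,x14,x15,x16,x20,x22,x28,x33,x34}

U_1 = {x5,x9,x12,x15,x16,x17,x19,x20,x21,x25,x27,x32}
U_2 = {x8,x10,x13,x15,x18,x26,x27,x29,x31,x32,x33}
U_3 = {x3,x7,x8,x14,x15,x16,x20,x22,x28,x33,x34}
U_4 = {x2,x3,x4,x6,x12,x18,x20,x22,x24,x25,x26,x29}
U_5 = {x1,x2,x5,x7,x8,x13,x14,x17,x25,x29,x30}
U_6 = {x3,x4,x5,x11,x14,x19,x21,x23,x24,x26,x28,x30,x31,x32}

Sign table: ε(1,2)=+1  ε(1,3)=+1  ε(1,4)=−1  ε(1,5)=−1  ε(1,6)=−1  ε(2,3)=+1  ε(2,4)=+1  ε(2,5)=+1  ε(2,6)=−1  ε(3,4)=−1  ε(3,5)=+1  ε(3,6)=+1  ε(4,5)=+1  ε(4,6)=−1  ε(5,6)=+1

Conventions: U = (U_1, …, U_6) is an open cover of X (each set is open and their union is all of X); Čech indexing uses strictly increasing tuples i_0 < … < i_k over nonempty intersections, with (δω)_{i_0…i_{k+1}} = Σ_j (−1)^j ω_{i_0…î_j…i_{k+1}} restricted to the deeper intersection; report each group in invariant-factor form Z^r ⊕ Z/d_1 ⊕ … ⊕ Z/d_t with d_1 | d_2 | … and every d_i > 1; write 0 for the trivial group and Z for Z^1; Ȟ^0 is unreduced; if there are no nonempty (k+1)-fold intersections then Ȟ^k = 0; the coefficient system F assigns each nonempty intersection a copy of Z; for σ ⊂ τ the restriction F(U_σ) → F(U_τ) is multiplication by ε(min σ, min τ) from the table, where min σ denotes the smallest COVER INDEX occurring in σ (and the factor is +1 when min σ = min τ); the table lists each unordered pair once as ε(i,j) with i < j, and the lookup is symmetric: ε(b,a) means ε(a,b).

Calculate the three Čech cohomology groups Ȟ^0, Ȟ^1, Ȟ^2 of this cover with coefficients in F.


nonempty intersections:
  U12={x15,x27,x32} U13={x15,x16,x20} U14={x12,x20,x25} U15={x5,x17,x25} U16={x5,x19,x21,x32} U23={x8,x15,x33} U24={x18,x26,x29} U25={x8,x13,x29} U26={x26,x31,x32} U34={x3,x20,x22} U35={x7,x8,x14} U36={x3,x14,x28} U45={x2,x25,x29} U46={x3,x4,x24,x26} U56={x5,x14,x30}
  U123={x15} U126={x32} U134={x20} U145={x25} U156={x5} U235={x8} U245={x29} U246={x26} U346={x3} U356={x14}
C dims 6,15,10; δ0: rk 6, SNF 1^5·2; δ1: rk 9, SNF 1^9
Ȟ^0: (6−6)−0=0 ⇒ 0
Ȟ^1: (15−9)−6=0 plus torsion [2] ⇒ Z/2
Ȟ^2: (10−0)−9=1 ⇒ Z

Ȟ^0 ≅ 0,  Ȟ^1 ≅ Z/2,  Ȟ^2 ≅ Z


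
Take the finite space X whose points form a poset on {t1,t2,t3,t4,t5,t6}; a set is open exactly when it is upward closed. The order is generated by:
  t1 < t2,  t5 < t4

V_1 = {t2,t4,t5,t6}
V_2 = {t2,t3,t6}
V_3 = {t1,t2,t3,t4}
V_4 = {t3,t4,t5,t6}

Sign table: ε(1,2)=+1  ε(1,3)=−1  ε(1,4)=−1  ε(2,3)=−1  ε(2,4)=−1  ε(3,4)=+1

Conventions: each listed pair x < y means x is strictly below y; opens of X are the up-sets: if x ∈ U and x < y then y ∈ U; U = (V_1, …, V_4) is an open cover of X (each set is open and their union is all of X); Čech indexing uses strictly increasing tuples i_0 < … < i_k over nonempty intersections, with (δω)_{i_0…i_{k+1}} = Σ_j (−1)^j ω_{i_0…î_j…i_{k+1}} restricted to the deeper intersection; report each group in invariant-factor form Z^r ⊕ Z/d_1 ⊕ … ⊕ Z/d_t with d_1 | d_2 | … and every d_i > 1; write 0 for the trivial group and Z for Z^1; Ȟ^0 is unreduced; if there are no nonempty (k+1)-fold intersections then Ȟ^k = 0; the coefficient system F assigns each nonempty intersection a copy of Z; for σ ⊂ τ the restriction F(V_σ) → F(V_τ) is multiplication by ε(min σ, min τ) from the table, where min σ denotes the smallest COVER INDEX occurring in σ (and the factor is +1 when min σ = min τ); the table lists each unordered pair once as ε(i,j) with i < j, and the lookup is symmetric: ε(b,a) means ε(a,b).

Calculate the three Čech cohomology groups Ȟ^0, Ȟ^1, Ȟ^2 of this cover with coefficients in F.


Ȟ^0(U;F) ≅ Z,  Ȟ^1(U;F) ≅ 0,  Ȟ^2(U;F) ≅ Z

nerve simplices:
  V12={t2,t6} V13={t2,t4} V14={t4,t5,t6} V23={t2,t3} V24={t3,t6} V34={t3,t4}
  V123={t2} V124={t6} V134={t4} V234={t3}
C dims 4,6,4; δ0: rk 3, SNF 1^3; δ1: rk 3, SNF 1^3
degree 0: 4−3−0 = 1 → Ȟ^0 ≅ Z
degree 1: 6−3−3 = 0 → Ȟ^1 ≅ 0
degree 2: 4−0−3 = 1 → Ȟ^2 ≅ Z


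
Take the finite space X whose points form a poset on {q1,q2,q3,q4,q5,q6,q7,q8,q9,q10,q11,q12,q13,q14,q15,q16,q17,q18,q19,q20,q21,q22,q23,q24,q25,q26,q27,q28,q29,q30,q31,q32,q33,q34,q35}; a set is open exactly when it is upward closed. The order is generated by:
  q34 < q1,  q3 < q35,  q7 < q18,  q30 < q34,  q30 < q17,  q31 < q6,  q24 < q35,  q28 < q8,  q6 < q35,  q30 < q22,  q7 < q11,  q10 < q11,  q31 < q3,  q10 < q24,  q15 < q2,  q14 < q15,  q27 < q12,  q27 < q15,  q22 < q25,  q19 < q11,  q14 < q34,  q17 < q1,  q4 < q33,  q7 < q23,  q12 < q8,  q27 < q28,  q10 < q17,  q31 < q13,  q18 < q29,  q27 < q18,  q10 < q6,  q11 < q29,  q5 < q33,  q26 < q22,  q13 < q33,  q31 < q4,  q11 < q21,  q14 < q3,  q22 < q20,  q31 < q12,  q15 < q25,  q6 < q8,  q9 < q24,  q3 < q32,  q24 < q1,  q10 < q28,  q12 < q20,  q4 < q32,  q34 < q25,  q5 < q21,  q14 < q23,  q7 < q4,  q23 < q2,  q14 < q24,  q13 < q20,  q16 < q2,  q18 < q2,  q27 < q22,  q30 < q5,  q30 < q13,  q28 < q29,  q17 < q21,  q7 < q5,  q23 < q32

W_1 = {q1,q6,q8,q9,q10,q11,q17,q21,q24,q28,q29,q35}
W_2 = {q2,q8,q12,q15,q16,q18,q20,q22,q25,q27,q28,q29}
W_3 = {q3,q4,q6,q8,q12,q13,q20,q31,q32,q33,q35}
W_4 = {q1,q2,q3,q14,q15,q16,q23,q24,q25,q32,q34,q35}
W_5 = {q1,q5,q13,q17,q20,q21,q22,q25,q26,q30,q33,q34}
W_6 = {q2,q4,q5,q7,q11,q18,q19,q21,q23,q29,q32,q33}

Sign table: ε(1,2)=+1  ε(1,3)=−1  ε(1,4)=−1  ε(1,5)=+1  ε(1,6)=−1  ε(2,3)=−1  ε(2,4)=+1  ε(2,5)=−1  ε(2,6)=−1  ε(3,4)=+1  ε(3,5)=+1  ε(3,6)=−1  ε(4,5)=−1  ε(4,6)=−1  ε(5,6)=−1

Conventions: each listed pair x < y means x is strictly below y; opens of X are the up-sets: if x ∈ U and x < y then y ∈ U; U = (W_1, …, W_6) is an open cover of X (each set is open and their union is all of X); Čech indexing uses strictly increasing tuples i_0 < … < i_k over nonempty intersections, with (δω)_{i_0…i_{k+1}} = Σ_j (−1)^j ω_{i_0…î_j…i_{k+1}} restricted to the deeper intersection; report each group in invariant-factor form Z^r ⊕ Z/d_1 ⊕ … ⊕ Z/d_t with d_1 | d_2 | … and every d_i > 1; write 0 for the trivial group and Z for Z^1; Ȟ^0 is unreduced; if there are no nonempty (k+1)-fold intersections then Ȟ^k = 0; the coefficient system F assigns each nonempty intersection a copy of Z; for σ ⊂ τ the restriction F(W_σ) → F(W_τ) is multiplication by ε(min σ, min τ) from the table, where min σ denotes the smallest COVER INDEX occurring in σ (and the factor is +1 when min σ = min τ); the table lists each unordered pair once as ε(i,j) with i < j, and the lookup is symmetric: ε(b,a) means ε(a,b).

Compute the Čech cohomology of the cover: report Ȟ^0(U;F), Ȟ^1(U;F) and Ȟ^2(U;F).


intersection data:
  W12={q8,q28,q29} W13={q6,q8,q35} W14={q1,q24,q35} W15={q1,q17,q21} W16={q11,q21,q29} W23={q8,q12,q20} W24={q2,q15,q16,q25} W25={q20,q22,q25} W26={q2,q18,q29} W34={q3,q32,q35} W35={q13,q20,q33} W36={q4,q32,q33} W45={q1,q25,q34} W46={q2,q23,q32} W56={q5,q21,q33}
  W123={q8} W126={q29} W134={q35} W145={q1} W156={q21} W235={q20} W245={q25} W246={q2} W346={q32} W356={q33}
C dims 6,15,10; δ0: rk 6, SNF 1^5·2; δ1: rk 9, SNF 1^9
Ȟ^0 = (6 − 6) − 0 = 0, so Ȟ^0 ≅ 0
Ȟ^1 = (15 − 9) − 6 = 0 plus torsion [2], so Ȟ^1 ≅ Z/2
Ȟ^2 = (10 − 0) − 9 = 1, so Ȟ^2 ≅ Z

Ȟ^0 ≅ 0; Ȟ^1 ≅ Z/2; Ȟ^2 ≅ Z


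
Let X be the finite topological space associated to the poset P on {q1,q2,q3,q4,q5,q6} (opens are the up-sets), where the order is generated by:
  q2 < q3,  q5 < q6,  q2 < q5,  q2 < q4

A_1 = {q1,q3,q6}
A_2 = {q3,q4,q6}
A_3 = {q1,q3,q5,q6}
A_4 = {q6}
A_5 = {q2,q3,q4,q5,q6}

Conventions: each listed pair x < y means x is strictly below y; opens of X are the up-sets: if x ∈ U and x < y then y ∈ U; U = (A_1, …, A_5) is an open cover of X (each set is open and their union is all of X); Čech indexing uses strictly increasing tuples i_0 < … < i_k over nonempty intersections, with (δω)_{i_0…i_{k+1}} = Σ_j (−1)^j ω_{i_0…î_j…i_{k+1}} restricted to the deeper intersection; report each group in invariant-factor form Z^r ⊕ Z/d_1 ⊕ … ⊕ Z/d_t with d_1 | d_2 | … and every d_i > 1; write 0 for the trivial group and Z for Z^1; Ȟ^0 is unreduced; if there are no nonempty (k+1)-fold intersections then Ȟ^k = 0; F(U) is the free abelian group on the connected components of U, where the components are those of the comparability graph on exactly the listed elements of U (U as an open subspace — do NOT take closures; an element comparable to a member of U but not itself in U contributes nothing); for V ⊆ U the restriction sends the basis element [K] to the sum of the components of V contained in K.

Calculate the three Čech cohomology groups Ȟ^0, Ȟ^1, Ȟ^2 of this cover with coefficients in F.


Ȟ^0 = Z^2; Ȟ^1 = 0; Ȟ^2 = 0

intersection data:
  A12={q3,q6} A13={q1,q3,q6} A14={q6} A15={q3,q6} A23={q3,q6} A24={q6} A25={q3,q4,q6} A34={q6} A35={q3,q5,q6} A45={q6}
  A123={q3,q6} A124={q6} A125={q3,q6} A134={q6} A135={q3,q6} A145={q6} A234={q6} A235={q3,q6} A245={q6} A345={q6}
  A1234={q6} A1235={q3,q6} A1245={q6} A1345={q6} A2345={q6}
  A12345={q6}
components per intersection:
  A1: {q1} {q3} {q6}
  A2: {q3} {q4} {q6}
  A3: {q1} {q3} {q5,q6}
  A4: {q6}
  A5: {q2,q3,q4,q5,q6}
  A12: {q3} {q6}
  A13: {q1} {q3} {q6}
  A14: {q6}
  A15: {q3} {q6}
  A23: {q3} {q6}
  A24: {q6}
  A25: {q3} {q4} {q6}
  A34: {q6}
  A35: {q3} {q5,q6}
  A45: {q6}
  A123: {q3} {q6}
  A124: {q6}
  A125: {q3} {q6}
  A134: {q6}
  A135: {q3} {q6}
  A145: {q6}
  A234: {q6}
  A235: {q3} {q6}
  A245: {q6}
  A345: {q6}
  A1234: {q6}
  A1235: {q3} {q6}
  A1245: {q6}
  A1345: {q6}
  A2345: {q6}
  A12345: {q6}
C dims 11,18,14,6; δ0: rk 9, SNF 1^9; δ1: rk 9, SNF 1^9; δ2: rk 5, SNF 1^5
Ȟ^0 = (11 − 9) − 0 = 2, so Ȟ^0 ≅ Z^2
Ȟ^1 = (18 − 9) − 9 = 0, so Ȟ^1 ≅ 0
Ȟ^2 = (14 − 5) − 9 = 0, so Ȟ^2 ≅ 0


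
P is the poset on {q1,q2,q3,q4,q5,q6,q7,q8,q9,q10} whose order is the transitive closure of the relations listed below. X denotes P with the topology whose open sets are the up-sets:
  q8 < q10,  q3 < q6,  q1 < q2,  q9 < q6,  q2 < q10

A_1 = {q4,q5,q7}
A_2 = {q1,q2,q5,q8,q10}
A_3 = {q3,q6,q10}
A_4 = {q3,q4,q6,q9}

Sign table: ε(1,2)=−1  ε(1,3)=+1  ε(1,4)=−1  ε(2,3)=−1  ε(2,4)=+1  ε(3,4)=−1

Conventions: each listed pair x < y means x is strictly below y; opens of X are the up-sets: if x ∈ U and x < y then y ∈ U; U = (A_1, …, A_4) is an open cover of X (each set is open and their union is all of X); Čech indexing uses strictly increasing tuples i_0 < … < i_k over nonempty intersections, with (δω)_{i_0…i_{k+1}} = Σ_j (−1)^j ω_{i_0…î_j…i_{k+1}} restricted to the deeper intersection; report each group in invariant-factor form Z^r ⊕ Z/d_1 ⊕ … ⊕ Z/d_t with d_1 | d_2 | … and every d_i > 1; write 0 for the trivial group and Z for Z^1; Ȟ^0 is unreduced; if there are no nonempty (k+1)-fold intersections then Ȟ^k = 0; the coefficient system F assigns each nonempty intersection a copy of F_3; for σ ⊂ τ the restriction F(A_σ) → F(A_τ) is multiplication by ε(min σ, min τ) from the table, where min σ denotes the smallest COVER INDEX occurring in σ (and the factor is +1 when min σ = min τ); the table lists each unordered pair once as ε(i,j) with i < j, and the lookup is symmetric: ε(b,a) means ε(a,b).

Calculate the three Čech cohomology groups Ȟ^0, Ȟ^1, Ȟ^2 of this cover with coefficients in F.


intersection data:
  A12={q5} A14={q4} A23={q10} A34={q3,q6}
C dims 4,4; δ0: rk_F3 3
Ȟ^0 = (4 − 3) − 0 = 1, so Ȟ^0 ≅ Z/3
Ȟ^1 = (4 − 0) − 3 = 1, so Ȟ^1 ≅ Z/3
Ȟ^2 = (0 − 0) − 0 = 0, so Ȟ^2 ≅ 0

Ȟ^0 = Z/3, Ȟ^1 = Z/3, Ȟ^2 = 0


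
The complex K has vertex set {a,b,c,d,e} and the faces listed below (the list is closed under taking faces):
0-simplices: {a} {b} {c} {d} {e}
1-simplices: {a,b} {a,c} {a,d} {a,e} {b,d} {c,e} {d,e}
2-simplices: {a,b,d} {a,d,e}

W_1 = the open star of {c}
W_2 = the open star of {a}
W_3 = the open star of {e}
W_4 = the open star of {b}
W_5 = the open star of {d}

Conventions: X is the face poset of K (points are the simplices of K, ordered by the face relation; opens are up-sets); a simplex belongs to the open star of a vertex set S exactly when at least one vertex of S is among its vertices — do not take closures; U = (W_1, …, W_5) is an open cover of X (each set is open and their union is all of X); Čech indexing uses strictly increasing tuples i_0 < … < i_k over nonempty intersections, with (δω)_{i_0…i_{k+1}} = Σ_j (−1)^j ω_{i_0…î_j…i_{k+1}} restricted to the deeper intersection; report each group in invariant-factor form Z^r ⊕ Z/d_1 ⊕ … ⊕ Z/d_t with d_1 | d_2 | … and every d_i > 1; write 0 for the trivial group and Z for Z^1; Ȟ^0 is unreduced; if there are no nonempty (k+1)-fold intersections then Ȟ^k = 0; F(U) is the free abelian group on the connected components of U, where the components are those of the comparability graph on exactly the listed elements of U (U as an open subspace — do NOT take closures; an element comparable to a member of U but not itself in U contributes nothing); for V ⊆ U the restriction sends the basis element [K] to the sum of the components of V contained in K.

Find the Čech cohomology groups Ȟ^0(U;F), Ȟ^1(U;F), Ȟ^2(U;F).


Ȟ^0(U;F) ≅ Z, Ȟ^1(U;F) ≅ Z and Ȟ^2(U;F) ≅ 0

nerve of the cover:
  W1={{c},{a,c},{c,e}} W2={{a},{a,b},{a,c},{a,d},{a,e},{a,b,d},{a,d,e}} W3={{e},{a,e},{c,e},{d,e},{a,d,e}} W4={{b},{a,b},{b,d},{a,b,d}} W5={{d},{a,d},{b,d},{d,e},{a,b,d},{a,d,e}}
  W12={{a,c}} W13={{c,e}} W23={{a,e},{a,d,e}} W24={{a,b},{a,b,d}} W25={{a,d},{a,b,d},{a,d,e}} W35={{d,e},{a,d,e}} W45={{b,d},{a,b,d}}
  W235={{a,d,e}} W245={{a,b,d}}
components per intersection:
  W1: {{c},{a,c},{c,e}}
  W2: {{a},{a,b},{a,c},{a,d},{a,e},{a,b,d},{a,d,e}}
  W3: {{e},{a,e},{c,e},{d,e},{a,d,e}}
  W4: {{b},{a,b},{b,d},{a,b,d}}
  W5: {{d},{a,d},{b,d},{d,e},{a,b,d},{a,d,e}}
  W12: {{a,c}}
  W13: {{c,e}}
  W23: {{a,e},{a,d,e}}
  W24: {{a,b},{a,b,d}}
  W25: {{a,d},{a,b,d},{a,d,e}}
  W35: {{d,e},{a,d,e}}
  W45: {{b,d},{a,b,d}}
  W235: {{a,d,e}}
  W245: {{a,b,d}}
C dims 5,7,2; δ0: rk 4, SNF 1^4; δ1: rk 2, SNF 1^2
Ȟ^0 = (5 − 4) − 0 = 1, so Ȟ^0 ≅ Z
Ȟ^1 = (7 − 2) − 4 = 1, so Ȟ^1 ≅ Z
Ȟ^2 = (2 − 0) − 2 = 0, so Ȟ^2 ≅ 0


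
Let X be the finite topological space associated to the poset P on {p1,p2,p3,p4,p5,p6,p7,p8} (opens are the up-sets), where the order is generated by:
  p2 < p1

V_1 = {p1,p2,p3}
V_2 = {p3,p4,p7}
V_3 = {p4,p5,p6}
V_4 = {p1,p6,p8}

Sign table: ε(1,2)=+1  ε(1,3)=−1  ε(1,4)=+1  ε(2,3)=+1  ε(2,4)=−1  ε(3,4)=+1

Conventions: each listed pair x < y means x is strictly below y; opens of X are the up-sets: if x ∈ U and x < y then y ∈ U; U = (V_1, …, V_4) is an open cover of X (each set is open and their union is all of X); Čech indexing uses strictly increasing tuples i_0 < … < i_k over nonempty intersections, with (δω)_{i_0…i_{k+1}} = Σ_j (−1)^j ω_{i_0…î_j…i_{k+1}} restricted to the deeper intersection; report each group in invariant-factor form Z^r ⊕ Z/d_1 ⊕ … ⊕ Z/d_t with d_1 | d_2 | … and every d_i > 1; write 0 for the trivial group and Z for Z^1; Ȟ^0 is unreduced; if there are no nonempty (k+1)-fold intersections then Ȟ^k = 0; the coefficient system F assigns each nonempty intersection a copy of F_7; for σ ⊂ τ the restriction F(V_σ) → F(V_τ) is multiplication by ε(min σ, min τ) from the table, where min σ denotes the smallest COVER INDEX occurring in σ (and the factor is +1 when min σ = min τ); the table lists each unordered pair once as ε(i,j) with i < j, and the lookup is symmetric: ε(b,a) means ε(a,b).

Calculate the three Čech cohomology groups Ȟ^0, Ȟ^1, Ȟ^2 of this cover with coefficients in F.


Ȟ^0 = Z/7,  Ȟ^1 = Z/7,  Ȟ^2 = 0

nerve simplices:
  V12={p3} V14={p1} V23={p4} V34={p6}
C dims 4,4; δ0: rk_F7 3
degree 0: 4−3−0 = 1 → Ȟ^0 ≅ Z/7
degree 1: 4−0−3 = 1 → Ȟ^1 ≅ Z/7
degree 2: 0−0−0 = 0 → Ȟ^2 ≅ 0


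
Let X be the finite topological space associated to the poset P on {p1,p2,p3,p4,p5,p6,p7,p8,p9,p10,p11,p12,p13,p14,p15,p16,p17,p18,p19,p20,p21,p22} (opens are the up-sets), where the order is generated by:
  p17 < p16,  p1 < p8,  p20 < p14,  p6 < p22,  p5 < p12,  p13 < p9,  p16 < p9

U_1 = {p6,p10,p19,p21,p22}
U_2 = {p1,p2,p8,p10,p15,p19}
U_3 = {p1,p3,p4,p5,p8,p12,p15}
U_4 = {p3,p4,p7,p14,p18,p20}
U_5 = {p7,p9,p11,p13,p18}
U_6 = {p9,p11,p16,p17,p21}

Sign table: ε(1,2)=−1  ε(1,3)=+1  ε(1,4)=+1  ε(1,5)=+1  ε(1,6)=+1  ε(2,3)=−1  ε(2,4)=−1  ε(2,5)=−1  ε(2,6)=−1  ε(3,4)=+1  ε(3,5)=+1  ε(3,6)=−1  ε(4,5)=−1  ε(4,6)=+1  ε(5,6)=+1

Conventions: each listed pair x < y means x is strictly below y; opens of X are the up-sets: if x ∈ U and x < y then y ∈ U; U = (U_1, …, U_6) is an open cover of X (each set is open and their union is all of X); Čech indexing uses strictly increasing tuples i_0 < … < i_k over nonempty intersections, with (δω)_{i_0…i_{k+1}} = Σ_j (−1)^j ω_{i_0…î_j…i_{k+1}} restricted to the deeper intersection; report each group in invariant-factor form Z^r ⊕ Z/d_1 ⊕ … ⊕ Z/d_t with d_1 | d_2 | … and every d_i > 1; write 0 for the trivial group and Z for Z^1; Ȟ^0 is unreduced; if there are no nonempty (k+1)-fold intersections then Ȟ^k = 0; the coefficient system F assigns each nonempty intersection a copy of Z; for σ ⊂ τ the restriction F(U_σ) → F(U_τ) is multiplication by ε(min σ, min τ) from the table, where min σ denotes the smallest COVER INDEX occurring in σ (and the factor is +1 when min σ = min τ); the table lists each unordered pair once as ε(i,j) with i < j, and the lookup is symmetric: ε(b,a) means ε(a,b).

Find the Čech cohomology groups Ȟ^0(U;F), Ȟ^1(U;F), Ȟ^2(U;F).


Ȟ^0 = 0, Ȟ^1 = Z/2, Ȟ^2 = 0

intersection data:
  U12={p10,p19} U16={p21} U23={p1,p8,p15} U34={p3,p4} U45={p7,p18} U56={p9,p11}
C dims 6,6; δ0: rk 6, SNF 1^5·2
Ȟ^0 = (6 − 6) − 0 = 0, so Ȟ^0 ≅ 0
Ȟ^1 = (6 − 0) − 6 = 0 plus torsion [2], so Ȟ^1 ≅ Z/2
Ȟ^2 = (0 − 0) − 0 = 0, so Ȟ^2 ≅ 0


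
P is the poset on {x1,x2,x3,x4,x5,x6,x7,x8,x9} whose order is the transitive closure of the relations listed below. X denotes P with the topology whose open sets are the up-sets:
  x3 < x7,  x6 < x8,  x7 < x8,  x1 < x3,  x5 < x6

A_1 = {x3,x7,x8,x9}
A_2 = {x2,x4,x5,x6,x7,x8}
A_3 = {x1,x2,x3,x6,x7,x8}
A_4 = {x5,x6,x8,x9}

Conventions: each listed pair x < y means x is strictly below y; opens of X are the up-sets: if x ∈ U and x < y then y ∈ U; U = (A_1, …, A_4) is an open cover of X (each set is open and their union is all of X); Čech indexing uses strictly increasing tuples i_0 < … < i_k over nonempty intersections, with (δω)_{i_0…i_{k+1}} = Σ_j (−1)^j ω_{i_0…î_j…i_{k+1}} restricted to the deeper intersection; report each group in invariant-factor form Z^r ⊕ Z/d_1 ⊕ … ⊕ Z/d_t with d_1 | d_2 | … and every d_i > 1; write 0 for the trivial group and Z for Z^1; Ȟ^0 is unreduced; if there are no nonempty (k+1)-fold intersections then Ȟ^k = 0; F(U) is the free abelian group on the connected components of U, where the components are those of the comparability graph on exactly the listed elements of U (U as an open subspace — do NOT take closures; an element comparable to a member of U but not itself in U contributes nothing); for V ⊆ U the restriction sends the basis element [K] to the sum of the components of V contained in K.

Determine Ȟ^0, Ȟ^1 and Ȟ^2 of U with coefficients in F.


nerve simplices:
  A12={x7,x8} A13={x3,x7,x8} A14={x8,x9} A23={x2,x6,x7,x8} A24={x5,x6,x8} A34={x6,x8}
  A123={x7,x8} A124={x8} A134={x8} A234={x6,x8}
  A1234={x8}
components per intersection:
  A1: {x3,x7,x8} {x9}
  A2: {x2} {x4} {x5,x6,x7,x8}
  A3: {x1,x3,x6,x7,x8} {x2}
  A4: {x5,x6,x8} {x9}
  A12: {x7,x8}
  A13: {x3,x7,x8}
  A14: {x8} {x9}
  A23: {x2} {x6,x7,x8}
  A24: {x5,x6,x8}
  A34: {x6,x8}
  A123: {x7,x8}
  A124: {x8}
  A134: {x8}
  A234: {x6,x8}
  A1234: {x8}
C dims 9,8,4,1; δ0: rk 5, SNF 1^5; δ1: rk 3, SNF 1^3; δ2: rk 1, SNF 1^1
degree 0: 9−5−0 = 4 → Ȟ^0 ≅ Z^4
degree 1: 8−3−5 = 0 → Ȟ^1 ≅ 0
degree 2: 4−1−3 = 0 → Ȟ^2 ≅ 0

Ȟ^0(U;F) ≅ Z^4, Ȟ^1(U;F) ≅ 0 and Ȟ^2(U;F) ≅ 0


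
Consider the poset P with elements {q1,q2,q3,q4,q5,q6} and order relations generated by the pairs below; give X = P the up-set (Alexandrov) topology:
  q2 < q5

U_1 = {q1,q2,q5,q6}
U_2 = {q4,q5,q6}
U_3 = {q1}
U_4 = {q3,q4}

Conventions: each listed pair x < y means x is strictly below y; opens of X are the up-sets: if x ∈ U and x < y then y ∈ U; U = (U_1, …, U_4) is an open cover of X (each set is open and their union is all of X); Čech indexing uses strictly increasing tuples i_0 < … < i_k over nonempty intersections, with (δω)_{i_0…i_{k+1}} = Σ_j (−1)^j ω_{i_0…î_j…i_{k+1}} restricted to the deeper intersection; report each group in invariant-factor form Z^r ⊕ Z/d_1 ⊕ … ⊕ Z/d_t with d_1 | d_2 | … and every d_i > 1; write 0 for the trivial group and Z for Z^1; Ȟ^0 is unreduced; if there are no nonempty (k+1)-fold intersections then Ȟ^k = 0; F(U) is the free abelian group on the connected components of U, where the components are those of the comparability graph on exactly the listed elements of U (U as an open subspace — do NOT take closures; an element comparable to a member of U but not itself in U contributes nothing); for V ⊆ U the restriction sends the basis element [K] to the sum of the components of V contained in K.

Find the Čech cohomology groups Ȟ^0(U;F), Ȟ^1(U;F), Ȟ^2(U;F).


nonempty intersections:
  U12={q5,q6} U13={q1} U24={q4}
components per intersection:
  U1: {q1} {q2,q5} {q6}
  U2: {q4} {q5} {q6}
  U3: {q1}
  U4: {q3} {q4}
  U12: {q5} {q6}
  U13: {q1}
  U24: {q4}
C dims 9,4; δ0: rk 4, SNF 1^4
Ȟ^0: (9−4)−0=5 ⇒ Z^5
Ȟ^1: (4−0)−4=0 ⇒ 0
Ȟ^2: (0−0)−0=0 ⇒ 0

Ȟ^0 = Z^5, Ȟ^1 = 0, Ȟ^2 = 0


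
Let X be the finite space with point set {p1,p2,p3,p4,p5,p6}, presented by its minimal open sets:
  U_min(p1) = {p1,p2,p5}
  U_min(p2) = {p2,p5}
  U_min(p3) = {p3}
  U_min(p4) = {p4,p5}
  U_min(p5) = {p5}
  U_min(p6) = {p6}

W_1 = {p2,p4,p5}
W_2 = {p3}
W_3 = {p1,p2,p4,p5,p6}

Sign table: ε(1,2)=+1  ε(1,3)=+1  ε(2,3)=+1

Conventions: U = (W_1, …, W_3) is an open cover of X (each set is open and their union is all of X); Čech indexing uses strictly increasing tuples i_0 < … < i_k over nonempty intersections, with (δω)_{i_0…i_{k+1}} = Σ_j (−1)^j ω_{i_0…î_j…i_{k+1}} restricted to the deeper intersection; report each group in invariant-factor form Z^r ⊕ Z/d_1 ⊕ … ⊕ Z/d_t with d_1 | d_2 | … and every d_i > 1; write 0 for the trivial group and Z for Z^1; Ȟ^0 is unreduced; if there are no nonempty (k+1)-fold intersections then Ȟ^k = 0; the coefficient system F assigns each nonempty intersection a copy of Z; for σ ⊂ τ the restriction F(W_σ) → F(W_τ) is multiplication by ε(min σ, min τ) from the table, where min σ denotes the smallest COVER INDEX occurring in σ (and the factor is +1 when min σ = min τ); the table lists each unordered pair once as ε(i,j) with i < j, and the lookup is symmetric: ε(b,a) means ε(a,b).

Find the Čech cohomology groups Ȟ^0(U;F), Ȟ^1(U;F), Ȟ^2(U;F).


intersection data:
  W13={p2,p4,p5}
C dims 3,1; δ0: rk 1, SNF 1^1
Ȟ^0 = (3 − 1) − 0 = 2, so Ȟ^0 ≅ Z^2
Ȟ^1 = (1 − 0) − 1 = 0, so Ȟ^1 ≅ 0
Ȟ^2 = (0 − 0) − 0 = 0, so Ȟ^2 ≅ 0

Ȟ^0 = Z^2, Ȟ^1 = 0 and Ȟ^2 = 0


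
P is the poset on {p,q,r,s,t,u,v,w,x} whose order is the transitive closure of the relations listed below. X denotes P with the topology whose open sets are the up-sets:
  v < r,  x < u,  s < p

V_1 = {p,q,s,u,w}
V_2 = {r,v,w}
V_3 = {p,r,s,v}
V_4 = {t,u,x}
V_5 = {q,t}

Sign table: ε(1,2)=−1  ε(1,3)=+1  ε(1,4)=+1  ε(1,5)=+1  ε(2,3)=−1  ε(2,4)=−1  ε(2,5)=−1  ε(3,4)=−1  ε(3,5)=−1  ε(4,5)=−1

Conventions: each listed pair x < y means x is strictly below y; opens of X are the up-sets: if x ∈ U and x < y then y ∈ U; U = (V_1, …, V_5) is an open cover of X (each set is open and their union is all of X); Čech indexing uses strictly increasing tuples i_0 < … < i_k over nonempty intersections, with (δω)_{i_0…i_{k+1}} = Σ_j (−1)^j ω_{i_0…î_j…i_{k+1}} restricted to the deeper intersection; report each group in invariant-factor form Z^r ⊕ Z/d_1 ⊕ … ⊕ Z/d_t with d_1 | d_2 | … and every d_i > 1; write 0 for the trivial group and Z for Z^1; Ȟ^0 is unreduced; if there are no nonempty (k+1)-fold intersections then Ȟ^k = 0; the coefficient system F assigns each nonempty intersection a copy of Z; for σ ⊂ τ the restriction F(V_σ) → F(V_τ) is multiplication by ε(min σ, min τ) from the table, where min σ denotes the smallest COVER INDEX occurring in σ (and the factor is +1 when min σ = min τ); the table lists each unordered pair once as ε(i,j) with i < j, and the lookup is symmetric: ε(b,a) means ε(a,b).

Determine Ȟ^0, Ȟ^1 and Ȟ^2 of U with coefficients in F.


cover nerve:
  V12={w} V13={p,s} V14={u} V15={q} V23={r,v} V45={t}
C dims 5,6; δ0: rk 5, SNF 1^4·2
Ȟ^0: (5−5)−0=0 ⇒ 0
Ȟ^1: (6−0)−5=1 plus torsion [2] ⇒ Z ⊕ Z/2
Ȟ^2: (0−0)−0=0 ⇒ 0

Ȟ^0(U;F) ≅ 0, Ȟ^1(U;F) ≅ Z ⊕ Z/2 and Ȟ^2(U;F) ≅ 0


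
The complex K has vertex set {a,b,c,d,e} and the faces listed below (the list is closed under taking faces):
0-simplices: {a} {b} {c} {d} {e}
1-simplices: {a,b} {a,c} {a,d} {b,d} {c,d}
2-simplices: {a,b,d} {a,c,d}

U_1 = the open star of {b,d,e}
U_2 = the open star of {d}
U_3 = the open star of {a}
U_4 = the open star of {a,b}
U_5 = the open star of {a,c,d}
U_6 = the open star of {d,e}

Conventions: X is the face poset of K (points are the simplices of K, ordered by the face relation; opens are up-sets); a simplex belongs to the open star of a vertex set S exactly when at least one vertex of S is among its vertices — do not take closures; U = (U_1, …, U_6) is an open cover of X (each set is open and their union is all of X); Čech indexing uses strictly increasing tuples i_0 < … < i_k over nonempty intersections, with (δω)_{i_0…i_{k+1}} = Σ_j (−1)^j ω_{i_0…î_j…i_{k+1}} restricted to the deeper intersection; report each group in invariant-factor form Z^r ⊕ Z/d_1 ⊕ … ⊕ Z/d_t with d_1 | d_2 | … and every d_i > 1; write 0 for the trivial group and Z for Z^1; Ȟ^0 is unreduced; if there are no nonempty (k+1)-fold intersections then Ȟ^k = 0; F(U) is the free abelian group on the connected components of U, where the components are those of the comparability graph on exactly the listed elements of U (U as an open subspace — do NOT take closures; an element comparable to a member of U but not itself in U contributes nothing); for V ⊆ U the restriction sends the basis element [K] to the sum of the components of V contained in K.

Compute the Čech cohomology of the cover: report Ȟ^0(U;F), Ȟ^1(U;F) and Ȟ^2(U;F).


Ȟ^0 ≅ Z^2; Ȟ^1 ≅ 0; Ȟ^2 ≅ 0

nerve of the cover:
  U1={{b},{d},{e},{a,b},{a,d},{b,d},{c,d},{a,b,d},{a,c,d}} U2={{d},{a,d},{b,d},{c,d},{a,b,d},{a,c,d}} U3={{a},{a,b},{a,c},{a,d},{a,b,d},{a,c,d}} U4={{a},{b},{a,b},{a,c},{a,d},{b,d},{a,b,d},{a,c,d}} U5={{a},{c},{d},{a,b},{a,c},{a,d},{b,d},{c,d},{a,b,d},{a,c,d}} U6={{d},{e},{a,d},{b,d},{c,d},{a,b,d},{a,c,d}}
  U12={{d},{a,d},{b,d},{c,d},{a,b,d},{a,c,d}} U13={{a,b},{a,d},{a,b,d},{a,c,d}} U14={{b},{a,b},{a,d},{b,d},{a,b,d},{a,c,d}} U15={{d},{a,b},{a,d},{b,d},{c,d},{a,b,d},{a,c,d}} U16={{d},{e},{a,d},{b,d},{c,d},{a,b,d},{a,c,d}} U23={{a,d},{a,b,d},{a,c,d}} U24={{a,d},{b,d},{a,b,d},{a,c,d}} U25={{d},{a,d},{b,d},{c,d},{a,b,d},{a,c,d}} U26={{d},{a,d},{b,d},{c,d},{a,b,d},{a,c,d}} U34={{a},{a,b},{a,c},{a,d},{a,b,d},{a,c,d}} U35={{a},{a,b},{a,c},{a,d},{a,b,d},{a,c,d}} U36={{a,d},{a,b,d},{a,c,d}} U45={{a},{a,b},{a,c},{a,d},{b,d},{a,b,d},{a,c,d}} U46={{a,d},{b,d},{a,b,d},{a,c,d}} U56={{d},{a,d},{b,d},{c,d},{a,b,d},{a,c,d}}
  U123={{a,d},{a,b,d},{a,c,d}} U124={{a,d},{b,d},{a,b,d},{a,c,d}} U125={{d},{a,d},{b,d},{c,d},{a,b,d},{a,c,d}} U126={{d},{a,d},{b,d},{c,d},{a,b,d},{a,c,d}} U134={{a,b},{a,d},{a,b,d},{a,c,d}} U135={{a,b},{a,d},{a,b,d},{a,c,d}} U136={{a,d},{a,b,d},{a,c,d}} U145={{a,b},{a,d},{b,d},{a,b,d},{a,c,d}} U146={{a,d},{b,d},{a,b,d},{a,c,d}} U156={{d},{a,d},{b,d},{c,d},{a,b,d},{a,c,d}} U234={{a,d},{a,b,d},{a,c,d}} U235={{a,d},{a,b,d},{a,c,d}} U236={{a,d},{a,b,d},{a,c,d}} U245={{a,d},{b,d},{a,b,d},{a,c,d}} U246={{a,d},{b,d},{a,b,d},{a,c,d}} U256={{d},{a,d},{b,d},{c,d},{a,b,d},{a,c,d}} U345={{a},{a,b},{a,c},{a,d},{a,b,d},{a,c,d}} U346={{a,d},{a,b,d},{a,c,d}} U356={{a,d},{a,b,d},{a,c,d}} U456={{a,d},{b,d},{a,b,d},{a,c,d}}
  U1234={{a,d},{a,b,d},{a,c,d}} U1235={{a,d},{a,b,d},{a,c,d}} U1236={{a,d},{a,b,d},{a,c,d}} U1245={{a,d},{b,d},{a,b,d},{a,c,d}} U1246={{a,d},{b,d},{a,b,d},{a,c,d}} U1256={{d},{a,d},{b,d},{c,d},{a,b,d},{a,c,d}} U1345={{a,b},{a,d},{a,b,d},{a,c,d}} U1346={{a,d},{a,b,d},{a,c,d}} U1356={{a,d},{a,b,d},{a,c,d}} U1456={{a,d},{b,d},{a,b,d},{a,c,d}} U2345={{a,d},{a,b,d},{a,c,d}} U2346={{a,d},{a,b,d},{a,c,d}} U2356={{a,d},{a,b,d},{a,c,d}} U2456={{a,d},{b,d},{a,b,d},{a,c,d}} U3456={{a,d},{a,b,d},{a,c,d}}
  U12345={{a,d},{a,b,d},{a,c,d}} U12346={{a,d},{a,b,d},{a,c,d}} U12356={{a,d},{a,b,d},{a,c,d}} U12456={{a,d},{b,d},{a,b,d},{a,c,d}} U13456={{a,d},{a,b,d},{a,c,d}} U23456={{a,d},{a,b,d},{a,c,d}}
  U123456={{a,d},{a,b,d},{a,c,d}}
components per intersection:
  U1: {{b},{d},{a,b},{a,d},{b,d},{c,d},{a,b,d},{a,c,d}} {{e}}
  U2: {{d},{a,d},{b,d},{c,d},{a,b,d},{a,c,d}}
  U3: {{a},{a,b},{a,c},{a,d},{a,b,d},{a,c,d}}
  U4: {{a},{b},{a,b},{a,c},{a,d},{b,d},{a,b,d},{a,c,d}}
  U5: {{a},{c},{d},{a,b},{a,c},{a,d},{b,d},{c,d},{a,b,d},{a,c,d}}
  U6: {{d},{a,d},{b,d},{c,d},{a,b,d},{a,c,d}} {{e}}
  U12: {{d},{a,d},{b,d},{c,d},{a,b,d},{a,c,d}}
  U13: {{a,b},{a,d},{a,b,d},{a,c,d}}
  U14: {{b},{a,b},{a,d},{b,d},{a,b,d},{a,c,d}}
  U15: {{d},{a,b},{a,d},{b,d},{c,d},{a,b,d},{a,c,d}}
  U16: {{d},{a,d},{b,d},{c,d},{a,b,d},{a,c,d}} {{e}}
  U23: {{a,d},{a,b,d},{a,c,d}}
  U24: {{a,d},{b,d},{a,b,d},{a,c,d}}
  U25: {{d},{a,d},{b,d},{c,d},{a,b,d},{a,c,d}}
  U26: {{d},{a,d},{b,d},{c,d},{a,b,d},{a,c,d}}
  U34: {{a},{a,b},{a,c},{a,d},{a,b,d},{a,c,d}}
  U35: {{a},{a,b},{a,c},{a,d},{a,b,d},{a,c,d}}
  U36: {{a,d},{a,b,d},{a,c,d}}
  U45: {{a},{a,b},{a,c},{a,d},{b,d},{a,b,d},{a,c,d}}
  U46: {{a,d},{b,d},{a,b,d},{a,c,d}}
  U56: {{d},{a,d},{b,d},{c,d},{a,b,d},{a,c,d}}
  U123: {{a,d},{a,b,d},{a,c,d}}
  U124: {{a,d},{b,d},{a,b,d},{a,c,d}}
  U125: {{d},{a,d},{b,d},{c,d},{a,b,d},{a,c,d}}
  U126: {{d},{a,d},{b,d},{c,d},{a,b,d},{a,c,d}}
  U134: {{a,b},{a,d},{a,b,d},{a,c,d}}
  U135: {{a,b},{a,d},{a,b,d},{a,c,d}}
  U136: {{a,d},{a,b,d},{a,c,d}}
  U145: {{a,b},{a,d},{b,d},{a,b,d},{a,c,d}}
  U146: {{a,d},{b,d},{a,b,d},{a,c,d}}
  U156: {{d},{a,d},{b,d},{c,d},{a,b,d},{a,c,d}}
  U234: {{a,d},{a,b,d},{a,c,d}}
  U235: {{a,d},{a,b,d},{a,c,d}}
  U236: {{a,d},{a,b,d},{a,c,d}}
  U245: {{a,d},{b,d},{a,b,d},{a,c,d}}
  U246: {{a,d},{b,d},{a,b,d},{a,c,d}}
  U256: {{d},{a,d},{b,d},{c,d},{a,b,d},{a,c,d}}
  U345: {{a},{a,b},{a,c},{a,d},{a,b,d},{a,c,d}}
  U346: {{a,d},{a,b,d},{a,c,d}}
  U356: {{a,d},{a,b,d},{a,c,d}}
  U456: {{a,d},{b,d},{a,b,d},{a,c,d}}
  U1234: {{a,d},{a,b,d},{a,c,d}}
  U1235: {{a,d},{a,b,d},{a,c,d}}
  U1236: {{a,d},{a,b,d},{a,c,d}}
  U1245: {{a,d},{b,d},{a,b,d},{a,c,d}}
  U1246: {{a,d},{b,d},{a,b,d},{a,c,d}}
  U1256: {{d},{a,d},{b,d},{c,d},{a,b,d},{a,c,d}}
  U1345: {{a,b},{a,d},{a,b,d},{a,c,d}}
  U1346: {{a,d},{a,b,d},{a,c,d}}
  U1356: {{a,d},{a,b,d},{a,c,d}}
  U1456: {{a,d},{b,d},{a,b,d},{a,c,d}}
  U2345: {{a,d},{a,b,d},{a,c,d}}
  U2346: {{a,d},{a,b,d},{a,c,d}}
  U2356: {{a,d},{a,b,d},{a,c,d}}
  U2456: {{a,d},{b,d},{a,b,d},{a,c,d}}
  U3456: {{a,d},{a,b,d},{a,c,d}}
  U12345: {{a,d},{a,b,d},{a,c,d}}
  U12346: {{a,d},{a,b,d},{a,c,d}}
  U12356: {{a,d},{a,b,d},{a,c,d}}
  U12456: {{a,d},{b,d},{a,b,d},{a,c,d}}
  U13456: {{a,d},{a,b,d},{a,c,d}}
  U23456: {{a,d},{a,b,d},{a,c,d}}
  U123456: {{a,d},{a,b,d},{a,c,d}}
C dims 8,16,20,15; δ0: rk 6, SNF 1^6; δ1: rk 10, SNF 1^10; δ2: rk 10, SNF 1^10
Ȟ^0 = (8 − 6) − 0 = 2, so Ȟ^0 ≅ Z^2
Ȟ^1 = (16 − 10) − 6 = 0, so Ȟ^1 ≅ 0
Ȟ^2 = (20 − 10) − 10 = 0, so Ȟ^2 ≅ 0
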